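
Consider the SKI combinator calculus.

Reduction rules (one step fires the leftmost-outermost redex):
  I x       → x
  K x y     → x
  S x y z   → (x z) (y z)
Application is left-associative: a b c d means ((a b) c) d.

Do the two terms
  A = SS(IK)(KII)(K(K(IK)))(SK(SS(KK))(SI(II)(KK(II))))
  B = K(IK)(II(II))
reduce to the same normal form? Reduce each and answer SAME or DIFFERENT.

Answer: SAME — A ⇓ K, B ⇓ K

Derivation:
Term A:
  start: SS(IK)(KII)(K(K(IK)))(SK(SS(KK))(SI(II)(KK(II))))
  [1] S(KII)(IK(KII))(K(K(IK)))(SK(SS(KK))(SI(II)(KK(II))))
  [2] KII(K(K(IK)))(IK(KII)(K(K(IK))))(SK(SS(KK))(SI(II)(KK(II))))
  [3] I(K(K(IK)))(IK(KII)(K(K(IK))))(SK(SS(KK))(SI(II)(KK(II))))
  [4] K(K(IK))(IK(KII)(K(K(IK))))(SK(SS(KK))(SI(II)(KK(II))))
  [5] K(IK)(SK(SS(KK))(SI(II)(KK(II))))
  [6] IK
  [7] K

Term B:
  start: K(IK)(II(II))
  [1] IK
  [2] K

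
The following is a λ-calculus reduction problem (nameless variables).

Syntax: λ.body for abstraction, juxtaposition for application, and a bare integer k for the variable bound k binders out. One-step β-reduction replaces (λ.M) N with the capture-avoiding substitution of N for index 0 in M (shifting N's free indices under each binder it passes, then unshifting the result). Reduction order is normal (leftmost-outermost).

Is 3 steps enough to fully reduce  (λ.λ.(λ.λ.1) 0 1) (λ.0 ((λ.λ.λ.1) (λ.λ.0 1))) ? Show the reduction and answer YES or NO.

Answer: YES — reaches normal form λ.0 in 3 ≤ 3 steps

Working:
  start: (λ.λ.(λ.λ.1) 0 1) (λ.0 ((λ.λ.λ.1) (λ.λ.0 1)))
  step 1: λ.(λ.λ.1) 0 (λ.0 ((λ.λ.λ.1) (λ.λ.0 1)))
  step 2: λ.(λ.1) (λ.0 ((λ.λ.λ.1) (λ.λ.0 1)))
  step 3: λ.0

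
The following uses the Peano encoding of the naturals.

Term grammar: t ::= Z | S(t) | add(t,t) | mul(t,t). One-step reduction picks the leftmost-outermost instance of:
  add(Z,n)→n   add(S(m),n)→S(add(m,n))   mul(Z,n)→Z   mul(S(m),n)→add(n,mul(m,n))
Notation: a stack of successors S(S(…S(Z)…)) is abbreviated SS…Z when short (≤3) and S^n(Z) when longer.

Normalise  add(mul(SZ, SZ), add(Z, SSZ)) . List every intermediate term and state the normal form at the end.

  start: add(mul(SZ, SZ), add(Z, SSZ))
  step 1: add(add(SZ, mul(Z, SZ)), add(Z, SSZ))
  step 2: add(S(add(Z, mul(Z, SZ))), add(Z, SSZ))
  step 3: S(add(add(Z, mul(Z, SZ)), add(Z, SSZ)))
  step 4: S(add(mul(Z, SZ), add(Z, SSZ)))
  step 5: S(add(Z, add(Z, SSZ)))
  step 6: S(add(Z, SSZ))
  step 7: SSSZ

Answer: normal form = SSSZ  (in 7 steps)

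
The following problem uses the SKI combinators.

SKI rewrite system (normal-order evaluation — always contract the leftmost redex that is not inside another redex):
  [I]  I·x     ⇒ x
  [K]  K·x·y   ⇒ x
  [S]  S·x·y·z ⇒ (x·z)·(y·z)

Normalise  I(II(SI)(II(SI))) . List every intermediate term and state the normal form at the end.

Answer: normal form = SI(SI)  (in 5 steps)

Derivation:
  start: I(II(SI)(II(SI)))
  step 1: II(SI)(II(SI))
  step 2: I(SI)(II(SI))
  step 3: SI(II(SI))
  step 4: SI(I(SI))
  step 5: SI(SI)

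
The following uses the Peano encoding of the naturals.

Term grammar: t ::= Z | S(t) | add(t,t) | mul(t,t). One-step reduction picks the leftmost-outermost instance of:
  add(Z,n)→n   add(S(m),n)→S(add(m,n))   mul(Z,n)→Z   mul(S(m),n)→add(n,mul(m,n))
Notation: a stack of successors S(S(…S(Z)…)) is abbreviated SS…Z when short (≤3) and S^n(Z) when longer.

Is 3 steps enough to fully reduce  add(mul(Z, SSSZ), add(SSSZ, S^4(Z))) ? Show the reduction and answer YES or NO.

  start: add(mul(Z, SSSZ), add(SSSZ, S^4(Z)))
  [1] add(Z, add(SSSZ, S^4(Z)))
  [2] add(SSSZ, S^4(Z))
  [3] S(add(SSZ, S^4(Z)))

Answer: NO — after 3 steps the term is S(add(SSZ, S^4(Z))), not yet normal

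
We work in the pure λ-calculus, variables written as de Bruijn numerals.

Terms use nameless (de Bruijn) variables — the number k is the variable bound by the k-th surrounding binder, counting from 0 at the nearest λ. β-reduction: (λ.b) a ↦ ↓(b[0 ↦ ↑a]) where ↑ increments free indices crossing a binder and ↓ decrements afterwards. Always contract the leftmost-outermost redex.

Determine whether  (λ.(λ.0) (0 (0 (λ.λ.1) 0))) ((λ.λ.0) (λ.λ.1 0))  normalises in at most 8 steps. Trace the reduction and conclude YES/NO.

Answer: YES — reaches normal form λ.λ.0 in 8 ≤ 8 steps

Working:
  start: (λ.(λ.0) (0 (0 (λ.λ.1) 0))) ((λ.λ.0) (λ.λ.1 0))
  step 1: (λ.0) ((λ.λ.0) (λ.λ.1 0) ((λ.λ.0) (λ.λ.1 0) (λ.λ.1) ((λ.λ.0) (λ.λ.1 0))))
  step 2: (λ.λ.0) (λ.λ.1 0) ((λ.λ.0) (λ.λ.1 0) (λ.λ.1) ((λ.λ.0) (λ.λ.1 0)))
  step 3: (λ.0) ((λ.λ.0) (λ.λ.1 0) (λ.λ.1) ((λ.λ.0) (λ.λ.1 0)))
  step 4: (λ.λ.0) (λ.λ.1 0) (λ.λ.1) ((λ.λ.0) (λ.λ.1 0))
  step 5: (λ.0) (λ.λ.1) ((λ.λ.0) (λ.λ.1 0))
  step 6: (λ.λ.1) ((λ.λ.0) (λ.λ.1 0))
  step 7: λ.(λ.λ.0) (λ.λ.1 0)
  step 8: λ.λ.0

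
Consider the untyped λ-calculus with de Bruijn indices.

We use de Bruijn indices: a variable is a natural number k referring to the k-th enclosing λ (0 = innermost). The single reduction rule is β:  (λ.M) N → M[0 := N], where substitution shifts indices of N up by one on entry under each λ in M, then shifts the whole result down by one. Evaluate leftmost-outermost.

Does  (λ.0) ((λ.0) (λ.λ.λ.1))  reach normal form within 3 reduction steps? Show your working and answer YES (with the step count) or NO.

Answer: YES — reaches normal form λ.λ.λ.1 in 2 ≤ 3 steps

Working:
  start: (λ.0) ((λ.0) (λ.λ.λ.1))
  →1  (λ.0) (λ.λ.λ.1)
  →2  λ.λ.λ.1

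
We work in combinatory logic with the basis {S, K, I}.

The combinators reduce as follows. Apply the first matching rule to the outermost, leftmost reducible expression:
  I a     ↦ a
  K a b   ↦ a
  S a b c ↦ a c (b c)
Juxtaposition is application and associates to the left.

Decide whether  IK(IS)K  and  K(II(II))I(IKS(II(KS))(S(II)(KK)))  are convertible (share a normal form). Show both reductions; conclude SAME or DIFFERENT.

Term A:
  start: IK(IS)K
  step 1: K(IS)K
  step 2: IS
  step 3: S

Term B:
  start: K(II(II))I(IKS(II(KS))(S(II)(KK)))
  step 1: II(II)(IKS(II(KS))(S(II)(KK)))
  step 2: I(II)(IKS(II(KS))(S(II)(KK)))
  step 3: II(IKS(II(KS))(S(II)(KK)))
  step 4: I(IKS(II(KS))(S(II)(KK)))
  step 5: IKS(II(KS))(S(II)(KK))
  step 6: KS(II(KS))(S(II)(KK))
  step 7: S(S(II)(KK))
  step 8: S(SI(KK))

Answer: DIFFERENT — A ⇓ S, B ⇓ S(SI(KK))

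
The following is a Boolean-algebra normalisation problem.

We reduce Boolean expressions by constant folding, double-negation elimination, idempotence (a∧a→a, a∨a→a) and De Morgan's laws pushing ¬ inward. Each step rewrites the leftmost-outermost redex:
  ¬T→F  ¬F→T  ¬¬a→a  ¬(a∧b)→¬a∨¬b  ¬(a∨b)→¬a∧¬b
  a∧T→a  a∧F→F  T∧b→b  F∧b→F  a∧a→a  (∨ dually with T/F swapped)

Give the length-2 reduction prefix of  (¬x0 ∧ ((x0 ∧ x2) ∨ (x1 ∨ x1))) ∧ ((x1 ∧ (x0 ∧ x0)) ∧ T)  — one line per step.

Answer: after 2 steps: (¬x0 ∧ ((x0 ∧ x2) ∨ x1)) ∧ (x1 ∧ (x0 ∧ x0))

Reduction:
  start: (¬x0 ∧ ((x0 ∧ x2) ∨ (x1 ∨ x1))) ∧ ((x1 ∧ (x0 ∧ x0)) ∧ T)
  step 1: (¬x0 ∧ ((x0 ∧ x2) ∨ x1)) ∧ ((x1 ∧ (x0 ∧ x0)) ∧ T)
  step 2: (¬x0 ∧ ((x0 ∧ x2) ∨ x1)) ∧ (x1 ∧ (x0 ∧ x0))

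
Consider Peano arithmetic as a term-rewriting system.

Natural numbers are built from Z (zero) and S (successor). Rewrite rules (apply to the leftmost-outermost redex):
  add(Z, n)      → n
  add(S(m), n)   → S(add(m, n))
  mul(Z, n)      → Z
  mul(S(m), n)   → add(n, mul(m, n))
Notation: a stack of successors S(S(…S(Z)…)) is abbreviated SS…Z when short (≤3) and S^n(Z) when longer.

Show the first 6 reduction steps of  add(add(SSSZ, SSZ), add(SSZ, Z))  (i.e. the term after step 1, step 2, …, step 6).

  start: add(add(SSSZ, SSZ), add(SSZ, Z))
  step 1: add(S(add(SSZ, SSZ)), add(SSZ, Z))
  step 2: S(add(add(SSZ, SSZ), add(SSZ, Z)))
  step 3: S(add(S(add(SZ, SSZ)), add(SSZ, Z)))
  step 4: S(S(add(add(SZ, SSZ), add(SSZ, Z))))
  step 5: S(S(add(S(add(Z, SSZ)), add(SSZ, Z))))
  step 6: S(S(S(add(add(Z, SSZ), add(SSZ, Z)))))

Answer: after 6 steps: S(S(S(add(add(Z, SSZ), add(SSZ, Z)))))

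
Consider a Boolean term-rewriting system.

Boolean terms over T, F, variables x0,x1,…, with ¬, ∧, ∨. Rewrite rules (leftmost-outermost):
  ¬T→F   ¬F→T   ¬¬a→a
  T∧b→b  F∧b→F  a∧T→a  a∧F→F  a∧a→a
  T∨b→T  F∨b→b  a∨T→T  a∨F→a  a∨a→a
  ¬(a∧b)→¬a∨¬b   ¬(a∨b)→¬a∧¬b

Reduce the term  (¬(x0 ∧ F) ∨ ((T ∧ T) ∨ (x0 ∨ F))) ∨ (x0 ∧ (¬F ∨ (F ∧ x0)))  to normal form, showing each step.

  start: (¬(x0 ∧ F) ∨ ((T ∧ T) ∨ (x0 ∨ F))) ∨ (x0 ∧ (¬F ∨ (F ∧ x0)))
  [1] ((¬x0 ∨ ¬F) ∨ ((T ∧ T) ∨ (x0 ∨ F))) ∨ (x0 ∧ (¬F ∨ (F ∧ x0)))
  [2] ((¬x0 ∨ T) ∨ ((T ∧ T) ∨ (x0 ∨ F))) ∨ (x0 ∧ (¬F ∨ (F ∧ x0)))
  [3] (T ∨ ((T ∧ T) ∨ (x0 ∨ F))) ∨ (x0 ∧ (¬F ∨ (F ∧ x0)))
  [4] T ∨ (x0 ∧ (¬F ∨ (F ∧ x0)))
  [5] T

Answer: normal form = T  (in 5 steps)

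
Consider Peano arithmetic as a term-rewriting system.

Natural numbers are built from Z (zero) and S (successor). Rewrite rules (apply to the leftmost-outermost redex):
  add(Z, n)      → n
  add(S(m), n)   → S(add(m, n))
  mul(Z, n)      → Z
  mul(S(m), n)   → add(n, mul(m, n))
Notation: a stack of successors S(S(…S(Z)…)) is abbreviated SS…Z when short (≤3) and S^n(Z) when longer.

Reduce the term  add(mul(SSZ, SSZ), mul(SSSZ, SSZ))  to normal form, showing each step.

Answer: normal form = S^10(Z)  (in 27 steps)

Derivation:
  start: add(mul(SSZ, SSZ), mul(SSSZ, SSZ))
  [1] add(add(SSZ, mul(SZ, SSZ)), mul(SSSZ, SSZ))
  [2] add(S(add(SZ, mul(SZ, SSZ))), mul(SSSZ, SSZ))
  [3] S(add(add(SZ, mul(SZ, SSZ)), mul(SSSZ, SSZ)))
  [4] S(add(S(add(Z, mul(SZ, SSZ))), mul(SSSZ, SSZ)))
  [5] S(S(add(add(Z, mul(SZ, SSZ)), mul(SSSZ, SSZ))))
  [6] S(S(add(mul(SZ, SSZ), mul(SSSZ, SSZ))))
  [7] S(S(add(add(SSZ, mul(Z, SSZ)), mul(SSSZ, SSZ))))
  [8] S(S(add(S(add(SZ, mul(Z, SSZ))), mul(SSSZ, SSZ))))
  [9] S(S(S(add(add(SZ, mul(Z, SSZ)), mul(SSSZ, SSZ)))))
  [10] S(S(S(add(S(add(Z, mul(Z, SSZ))), mul(SSSZ, SSZ)))))
  [11] S(S(S(S(add(add(Z, mul(Z, SSZ)), mul(SSSZ, SSZ))))))
  [12] S(S(S(S(add(mul(Z, SSZ), mul(SSSZ, SSZ))))))
  [13] S(S(S(S(add(Z, mul(SSSZ, SSZ))))))
  [14] S(S(S(S(mul(SSSZ, SSZ)))))
  [15] S(S(S(S(add(SSZ, mul(SSZ, SSZ))))))
  [16] S(S(S(S(S(add(SZ, mul(SSZ, SSZ)))))))
  [17] S(S(S(S(S(S(add(Z, mul(SSZ, SSZ))))))))
  [18] S(S(S(S(S(S(mul(SSZ, SSZ)))))))
  [19] S(S(S(S(S(S(add(SSZ, mul(SZ, SSZ))))))))
  [20] S(S(S(S(S(S(S(add(SZ, mul(SZ, SSZ)))))))))
  [21] S(S(S(S(S(S(S(S(add(Z, mul(SZ, SSZ))))))))))
  [22] S(S(S(S(S(S(S(S(mul(SZ, SSZ)))))))))
  [23] S(S(S(S(S(S(S(S(add(SSZ, mul(Z, SSZ))))))))))
  [24] S(S(S(S(S(S(S(S(S(add(SZ, mul(Z, SSZ)))))))))))
  [25] S(S(S(S(S(S(S(S(S(S(add(Z, mul(Z, SSZ))))))))))))
  [26] S(S(S(S(S(S(S(S(S(S(mul(Z, SSZ)))))))))))
  [27] S^10(Z)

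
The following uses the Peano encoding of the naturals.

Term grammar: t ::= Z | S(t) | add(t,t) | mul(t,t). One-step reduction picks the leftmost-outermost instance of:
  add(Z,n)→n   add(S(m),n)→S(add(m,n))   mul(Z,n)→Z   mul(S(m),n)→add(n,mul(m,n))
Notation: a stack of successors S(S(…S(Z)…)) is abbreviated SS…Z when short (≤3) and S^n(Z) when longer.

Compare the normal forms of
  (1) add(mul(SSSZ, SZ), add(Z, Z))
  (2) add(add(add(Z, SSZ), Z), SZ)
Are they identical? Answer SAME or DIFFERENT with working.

Term A:
  start: add(mul(SSSZ, SZ), add(Z, Z))
  [1] add(add(SZ, mul(SSZ, SZ)), add(Z, Z))
  [2] add(S(add(Z, mul(SSZ, SZ))), add(Z, Z))
  [3] S(add(add(Z, mul(SSZ, SZ)), add(Z, Z)))
  [4] S(add(mul(SSZ, SZ), add(Z, Z)))
  [5] S(add(add(SZ, mul(SZ, SZ)), add(Z, Z)))
  [6] S(add(S(add(Z, mul(SZ, SZ))), add(Z, Z)))
  [7] S(S(add(add(Z, mul(SZ, SZ)), add(Z, Z))))
  [8] S(S(add(mul(SZ, SZ), add(Z, Z))))
  [9] S(S(add(add(SZ, mul(Z, SZ)), add(Z, Z))))
  [10] S(S(add(S(add(Z, mul(Z, SZ))), add(Z, Z))))
  [11] S(S(S(add(add(Z, mul(Z, SZ)), add(Z, Z)))))
  [12] S(S(S(add(mul(Z, SZ), add(Z, Z)))))
  [13] S(S(S(add(Z, add(Z, Z)))))
  [14] S(S(S(add(Z, Z))))
  [15] SSSZ

Term B:
  start: add(add(add(Z, SSZ), Z), SZ)
  [1] add(add(SSZ, Z), SZ)
  [2] add(S(add(SZ, Z)), SZ)
  [3] S(add(add(SZ, Z), SZ))
  [4] S(add(S(add(Z, Z)), SZ))
  [5] S(S(add(add(Z, Z), SZ)))
  [6] S(S(add(Z, SZ)))
  [7] SSSZ

Answer: SAME — A ⇓ SSSZ, B ⇓ SSSZ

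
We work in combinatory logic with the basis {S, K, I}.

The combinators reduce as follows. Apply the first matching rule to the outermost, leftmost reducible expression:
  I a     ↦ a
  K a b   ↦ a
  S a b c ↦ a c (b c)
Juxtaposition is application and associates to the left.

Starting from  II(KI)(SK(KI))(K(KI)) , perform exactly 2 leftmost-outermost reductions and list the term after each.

Answer: after 2 steps: KI(SK(KI))(K(KI))

Derivation:
  start: II(KI)(SK(KI))(K(KI))
  step 1: I(KI)(SK(KI))(K(KI))
  step 2: KI(SK(KI))(K(KI))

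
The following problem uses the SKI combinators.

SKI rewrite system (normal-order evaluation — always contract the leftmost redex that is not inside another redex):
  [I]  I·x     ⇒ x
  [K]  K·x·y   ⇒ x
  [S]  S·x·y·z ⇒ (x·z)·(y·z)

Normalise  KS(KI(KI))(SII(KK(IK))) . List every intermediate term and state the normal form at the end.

  start: KS(KI(KI))(SII(KK(IK)))
  step 1: S(SII(KK(IK)))
  step 2: S(I(KK(IK))(I(KK(IK))))
  step 3: S(KK(IK)(I(KK(IK))))
  step 4: S(K(I(KK(IK))))
  step 5: S(K(KK(IK)))
  step 6: S(KK)

Answer: normal form = S(KK)  (in 6 steps)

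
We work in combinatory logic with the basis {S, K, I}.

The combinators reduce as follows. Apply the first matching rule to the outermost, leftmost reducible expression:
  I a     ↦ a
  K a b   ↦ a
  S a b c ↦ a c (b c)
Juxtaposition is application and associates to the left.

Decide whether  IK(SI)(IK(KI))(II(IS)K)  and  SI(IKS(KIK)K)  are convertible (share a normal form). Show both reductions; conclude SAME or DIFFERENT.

Answer: SAME — A ⇓ SI(SK), B ⇓ SI(SK)

Working:
Term A:
  start: IK(SI)(IK(KI))(II(IS)K)
  step 1: K(SI)(IK(KI))(II(IS)K)
  step 2: SI(II(IS)K)
  step 3: SI(I(IS)K)
  step 4: SI(ISK)
  step 5: SI(SK)

Term B:
  start: SI(IKS(KIK)K)
  step 1: SI(KS(KIK)K)
  step 2: SI(SK)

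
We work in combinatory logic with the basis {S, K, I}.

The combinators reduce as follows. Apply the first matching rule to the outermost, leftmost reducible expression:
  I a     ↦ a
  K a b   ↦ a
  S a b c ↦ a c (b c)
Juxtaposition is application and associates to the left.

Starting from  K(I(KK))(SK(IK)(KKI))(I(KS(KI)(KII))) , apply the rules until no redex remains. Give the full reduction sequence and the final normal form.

  start: K(I(KK))(SK(IK)(KKI))(I(KS(KI)(KII)))
  [1] I(KK)(I(KS(KI)(KII)))
  [2] KK(I(KS(KI)(KII)))
  [3] K

Answer: normal form = K  (in 3 steps)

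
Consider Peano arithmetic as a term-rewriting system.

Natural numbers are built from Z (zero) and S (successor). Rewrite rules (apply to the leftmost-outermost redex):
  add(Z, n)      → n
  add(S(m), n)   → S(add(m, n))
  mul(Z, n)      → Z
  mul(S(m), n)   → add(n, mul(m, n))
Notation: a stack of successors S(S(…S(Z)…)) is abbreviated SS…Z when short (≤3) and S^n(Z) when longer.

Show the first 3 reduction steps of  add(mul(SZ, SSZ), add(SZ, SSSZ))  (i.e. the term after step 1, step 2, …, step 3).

  start: add(mul(SZ, SSZ), add(SZ, SSSZ))
  [1] add(add(SSZ, mul(Z, SSZ)), add(SZ, SSSZ))
  [2] add(S(add(SZ, mul(Z, SSZ))), add(SZ, SSSZ))
  [3] S(add(add(SZ, mul(Z, SSZ)), add(SZ, SSSZ)))

Answer: after 3 steps: S(add(add(SZ, mul(Z, SSZ)), add(SZ, SSSZ)))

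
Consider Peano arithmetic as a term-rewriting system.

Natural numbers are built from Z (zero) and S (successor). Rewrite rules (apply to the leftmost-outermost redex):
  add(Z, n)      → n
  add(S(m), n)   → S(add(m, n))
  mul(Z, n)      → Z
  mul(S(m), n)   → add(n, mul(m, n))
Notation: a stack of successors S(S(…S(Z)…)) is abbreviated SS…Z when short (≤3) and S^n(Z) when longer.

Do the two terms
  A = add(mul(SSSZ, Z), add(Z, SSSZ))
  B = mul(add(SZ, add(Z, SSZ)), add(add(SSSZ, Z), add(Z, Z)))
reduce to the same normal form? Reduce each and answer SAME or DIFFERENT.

Answer: DIFFERENT — A ⇓ SSSZ, B ⇓ S^9(Z)

Derivation:
Term A:
  start: add(mul(SSSZ, Z), add(Z, SSSZ))
  step 1: add(add(Z, mul(SSZ, Z)), add(Z, SSSZ))
  step 2: add(mul(SSZ, Z), add(Z, SSSZ))
  step 3: add(add(Z, mul(SZ, Z)), add(Z, SSSZ))
  step 4: add(mul(SZ, Z), add(Z, SSSZ))
  step 5: add(add(Z, mul(Z, Z)), add(Z, SSSZ))
  step 6: add(mul(Z, Z), add(Z, SSSZ))
  step 7: add(Z, add(Z, SSSZ))
  step 8: add(Z, SSSZ)
  step 9: SSSZ

Term B:
  start: mul(add(SZ, add(Z, SSZ)), add(add(SSSZ, Z), add(Z, Z)))
  step 1: mul(S(add(Z, add(Z, SSZ))), add(add(SSSZ, Z), add(Z, Z)))
  step 2: add(add(add(SSSZ, Z), add(Z, Z)), mul(add(Z, add(Z, SSZ)), add(add(SSSZ, Z), add(Z, Z))))
  step 3: add(add(S(add(SSZ, Z)), add(Z, Z)), mul(add(Z, add(Z, SSZ)), add(add(SSSZ, Z), add(Z, Z))))
  step 4: add(S(add(add(SSZ, Z), add(Z, Z))), mul(add(Z, add(Z, SSZ)), add(add(SSSZ, Z), add(Z, Z))))
  step 5: S(add(add(add(SSZ, Z), add(Z, Z)), mul(add(Z, add(Z, SSZ)), add(add(SSSZ, Z), add(Z, Z)))))
  step 6: S(add(add(S(add(SZ, Z)), add(Z, Z)), mul(add(Z, add(Z, SSZ)), add(add(SSSZ, Z), add(Z, Z)))))
  step 7: S(add(S(add(add(SZ, Z), add(Z, Z))), mul(add(Z, add(Z, SSZ)), add(add(SSSZ, Z), add(Z, Z)))))
  step 8: S(S(add(add(add(SZ, Z), add(Z, Z)), mul(add(Z, add(Z, SSZ)), add(add(SSSZ, Z), add(Z, Z))))))
  step 9: S(S(add(add(S(add(Z, Z)), add(Z, Z)), mul(add(Z, add(Z, SSZ)), add(add(SSSZ, Z), add(Z, Z))))))
  step 10: S(S(add(S(add(add(Z, Z), add(Z, Z))), mul(add(Z, add(Z, SSZ)), add(add(SSSZ, Z), add(Z, Z))))))
  step 11: S(S(S(add(add(add(Z, Z), add(Z, Z)), mul(add(Z, add(Z, SSZ)), add(add(SSSZ, Z), add(Z, Z)))))))
  step 12: S(S(S(add(add(Z, add(Z, Z)), mul(add(Z, add(Z, SSZ)), add(add(SSSZ, Z), add(Z, Z)))))))
  step 13: S(S(S(add(add(Z, Z), mul(add(Z, add(Z, SSZ)), add(add(SSSZ, Z), add(Z, Z)))))))
  step 14: S(S(S(add(Z, mul(add(Z, add(Z, SSZ)), add(add(SSSZ, Z), add(Z, Z)))))))
  step 15: S(S(S(mul(add(Z, add(Z, SSZ)), add(add(SSSZ, Z), add(Z, Z))))))
  step 16: S(S(S(mul(add(Z, SSZ), add(add(SSSZ, Z), add(Z, Z))))))
  step 17: S(S(S(mul(SSZ, add(add(SSSZ, Z), add(Z, Z))))))
  step 18: S(S(S(add(add(add(SSSZ, Z), add(Z, Z)), mul(SZ, add(add(SSSZ, Z), add(Z, Z)))))))
  step 19: S(S(S(add(add(S(add(SSZ, Z)), add(Z, Z)), mul(SZ, add(add(SSSZ, Z), add(Z, Z)))))))
  step 20: S(S(S(add(S(add(add(SSZ, Z), add(Z, Z))), mul(SZ, add(add(SSSZ, Z), add(Z, Z)))))))
  step 21: S(S(S(S(add(add(add(SSZ, Z), add(Z, Z)), mul(SZ, add(add(SSSZ, Z), add(Z, Z))))))))
  step 22: S(S(S(S(add(add(S(add(SZ, Z)), add(Z, Z)), mul(SZ, add(add(SSSZ, Z), add(Z, Z))))))))
  step 23: S(S(S(S(add(S(add(add(SZ, Z), add(Z, Z))), mul(SZ, add(add(SSSZ, Z), add(Z, Z))))))))
  step 24: S(S(S(S(S(add(add(add(SZ, Z), add(Z, Z)), mul(SZ, add(add(SSSZ, Z), add(Z, Z)))))))))
  step 25: S(S(S(S(S(add(add(S(add(Z, Z)), add(Z, Z)), mul(SZ, add(add(SSSZ, Z), add(Z, Z)))))))))
  step 26: S(S(S(S(S(add(S(add(add(Z, Z), add(Z, Z))), mul(SZ, add(add(SSSZ, Z), add(Z, Z)))))))))
  step 27: S(S(S(S(S(S(add(add(add(Z, Z), add(Z, Z)), mul(SZ, add(add(SSSZ, Z), add(Z, Z))))))))))
  step 28: S(S(S(S(S(S(add(add(Z, add(Z, Z)), mul(SZ, add(add(SSSZ, Z), add(Z, Z))))))))))
  step 29: S(S(S(S(S(S(add(add(Z, Z), mul(SZ, add(add(SSSZ, Z), add(Z, Z))))))))))
  step 30: S(S(S(S(S(S(add(Z, mul(SZ, add(add(SSSZ, Z), add(Z, Z))))))))))
  step 31: S(S(S(S(S(S(mul(SZ, add(add(SSSZ, Z), add(Z, Z)))))))))
  step 32: S(S(S(S(S(S(add(add(add(SSSZ, Z), add(Z, Z)), mul(Z, add(add(SSSZ, Z), add(Z, Z))))))))))
  step 33: S(S(S(S(S(S(add(add(S(add(SSZ, Z)), add(Z, Z)), mul(Z, add(add(SSSZ, Z), add(Z, Z))))))))))
  step 34: S(S(S(S(S(S(add(S(add(add(SSZ, Z), add(Z, Z))), mul(Z, add(add(SSSZ, Z), add(Z, Z))))))))))
  step 35: S(S(S(S(S(S(S(add(add(add(SSZ, Z), add(Z, Z)), mul(Z, add(add(SSSZ, Z), add(Z, Z)))))))))))
  step 36: S(S(S(S(S(S(S(add(add(S(add(SZ, Z)), add(Z, Z)), mul(Z, add(add(SSSZ, Z), add(Z, Z)))))))))))
  step 37: S(S(S(S(S(S(S(add(S(add(add(SZ, Z), add(Z, Z))), mul(Z, add(add(SSSZ, Z), add(Z, Z)))))))))))
  step 38: S(S(S(S(S(S(S(S(add(add(add(SZ, Z), add(Z, Z)), mul(Z, add(add(SSSZ, Z), add(Z, Z))))))))))))
  step 39: S(S(S(S(S(S(S(S(add(add(S(add(Z, Z)), add(Z, Z)), mul(Z, add(add(SSSZ, Z), add(Z, Z))))))))))))
  step 40: S(S(S(S(S(S(S(S(add(S(add(add(Z, Z), add(Z, Z))), mul(Z, add(add(SSSZ, Z), add(Z, Z))))))))))))
  step 41: S(S(S(S(S(S(S(S(S(add(add(add(Z, Z), add(Z, Z)), mul(Z, add(add(SSSZ, Z), add(Z, Z)))))))))))))
  step 42: S(S(S(S(S(S(S(S(S(add(add(Z, add(Z, Z)), mul(Z, add(add(SSSZ, Z), add(Z, Z)))))))))))))
  step 43: S(S(S(S(S(S(S(S(S(add(add(Z, Z), mul(Z, add(add(SSSZ, Z), add(Z, Z)))))))))))))
  step 44: S(S(S(S(S(S(S(S(S(add(Z, mul(Z, add(add(SSSZ, Z), add(Z, Z)))))))))))))
  step 45: S(S(S(S(S(S(S(S(S(mul(Z, add(add(SSSZ, Z), add(Z, Z))))))))))))
  step 46: S^9(Z)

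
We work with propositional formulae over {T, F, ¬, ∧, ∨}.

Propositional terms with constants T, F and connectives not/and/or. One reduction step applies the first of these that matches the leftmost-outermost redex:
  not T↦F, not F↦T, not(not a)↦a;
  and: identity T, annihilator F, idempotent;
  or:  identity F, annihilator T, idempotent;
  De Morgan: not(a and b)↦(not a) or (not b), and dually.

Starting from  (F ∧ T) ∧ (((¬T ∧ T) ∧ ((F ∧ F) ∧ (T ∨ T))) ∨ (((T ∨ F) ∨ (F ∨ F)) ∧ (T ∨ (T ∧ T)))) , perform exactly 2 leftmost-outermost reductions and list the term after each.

  start: (F ∧ T) ∧ (((¬T ∧ T) ∧ ((F ∧ F) ∧ (T ∨ T))) ∨ (((T ∨ F) ∨ (F ∨ F)) ∧ (T ∨ (T ∧ T))))
  [1] F ∧ (((¬T ∧ T) ∧ ((F ∧ F) ∧ (T ∨ T))) ∨ (((T ∨ F) ∨ (F ∨ F)) ∧ (T ∨ (T ∧ T))))
  [2] F

Answer: after 2 steps: F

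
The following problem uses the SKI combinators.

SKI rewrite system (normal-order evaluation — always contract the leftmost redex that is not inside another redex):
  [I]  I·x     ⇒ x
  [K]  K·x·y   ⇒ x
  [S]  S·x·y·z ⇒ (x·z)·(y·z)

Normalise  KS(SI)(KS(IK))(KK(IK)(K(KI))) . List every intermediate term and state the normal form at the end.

  start: KS(SI)(KS(IK))(KK(IK)(K(KI)))
  →1  S(KS(IK))(KK(IK)(K(KI)))
  →2  SS(KK(IK)(K(KI)))
  →3  SS(K(K(KI)))

Answer: normal form = SS(K(K(KI)))  (in 3 steps)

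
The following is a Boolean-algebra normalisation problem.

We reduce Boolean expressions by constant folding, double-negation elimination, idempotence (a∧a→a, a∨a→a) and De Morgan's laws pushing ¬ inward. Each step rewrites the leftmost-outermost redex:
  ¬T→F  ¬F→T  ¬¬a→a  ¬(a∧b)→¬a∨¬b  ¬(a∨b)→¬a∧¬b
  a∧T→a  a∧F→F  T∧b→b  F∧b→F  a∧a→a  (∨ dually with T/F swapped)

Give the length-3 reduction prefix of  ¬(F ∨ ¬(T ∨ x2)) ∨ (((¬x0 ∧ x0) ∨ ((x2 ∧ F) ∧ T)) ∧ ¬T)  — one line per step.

Answer: after 3 steps: ¬¬(T ∨ x2) ∨ (((¬x0 ∧ x0) ∨ ((x2 ∧ F) ∧ T)) ∧ ¬T)

Reduction:
  start: ¬(F ∨ ¬(T ∨ x2)) ∨ (((¬x0 ∧ x0) ∨ ((x2 ∧ F) ∧ T)) ∧ ¬T)
  step 1: (¬F ∧ ¬¬(T ∨ x2)) ∨ (((¬x0 ∧ x0) ∨ ((x2 ∧ F) ∧ T)) ∧ ¬T)
  step 2: (T ∧ ¬¬(T ∨ x2)) ∨ (((¬x0 ∧ x0) ∨ ((x2 ∧ F) ∧ T)) ∧ ¬T)
  step 3: ¬¬(T ∨ x2) ∨ (((¬x0 ∧ x0) ∨ ((x2 ∧ F) ∧ T)) ∧ ¬T)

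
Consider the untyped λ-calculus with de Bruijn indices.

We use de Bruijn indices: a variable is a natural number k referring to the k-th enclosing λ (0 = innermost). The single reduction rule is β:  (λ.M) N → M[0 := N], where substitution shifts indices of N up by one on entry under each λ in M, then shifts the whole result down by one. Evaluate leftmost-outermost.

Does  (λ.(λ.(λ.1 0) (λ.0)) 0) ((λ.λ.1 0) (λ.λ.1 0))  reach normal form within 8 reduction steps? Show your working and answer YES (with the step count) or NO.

  start: (λ.(λ.(λ.1 0) (λ.0)) 0) ((λ.λ.1 0) (λ.λ.1 0))
  [1] (λ.(λ.1 0) (λ.0)) ((λ.λ.1 0) (λ.λ.1 0))
  [2] (λ.(λ.λ.1 0) (λ.λ.1 0) 0) (λ.0)
  [3] (λ.λ.1 0) (λ.λ.1 0) (λ.0)
  [4] (λ.(λ.λ.1 0) 0) (λ.0)
  [5] (λ.λ.1 0) (λ.0)
  [6] λ.(λ.0) 0
  [7] λ.0

Answer: YES — reaches normal form λ.0 in 7 ≤ 8 steps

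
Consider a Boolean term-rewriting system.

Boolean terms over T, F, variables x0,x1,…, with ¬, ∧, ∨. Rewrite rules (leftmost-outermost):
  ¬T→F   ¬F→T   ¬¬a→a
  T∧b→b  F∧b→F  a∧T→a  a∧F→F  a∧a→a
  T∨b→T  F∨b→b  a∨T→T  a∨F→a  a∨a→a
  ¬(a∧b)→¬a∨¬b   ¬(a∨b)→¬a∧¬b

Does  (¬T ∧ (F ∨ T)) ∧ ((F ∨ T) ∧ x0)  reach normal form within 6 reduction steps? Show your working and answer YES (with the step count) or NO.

  start: (¬T ∧ (F ∨ T)) ∧ ((F ∨ T) ∧ x0)
  →1  (F ∧ (F ∨ T)) ∧ ((F ∨ T) ∧ x0)
  →2  F ∧ ((F ∨ T) ∧ x0)
  →3  F

Answer: YES — reaches normal form F in 3 ≤ 6 steps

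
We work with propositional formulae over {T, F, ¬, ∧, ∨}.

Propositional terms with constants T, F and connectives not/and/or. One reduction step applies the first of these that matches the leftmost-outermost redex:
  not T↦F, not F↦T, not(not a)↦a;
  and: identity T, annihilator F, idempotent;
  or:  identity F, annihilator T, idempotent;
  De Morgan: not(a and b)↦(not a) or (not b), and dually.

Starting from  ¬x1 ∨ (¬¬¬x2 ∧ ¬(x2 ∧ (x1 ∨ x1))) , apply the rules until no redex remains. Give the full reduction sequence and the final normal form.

Answer: normal form = ¬x1 ∨ (¬x2 ∧ (¬x2 ∨ ¬x1))  (in 4 steps)

Working:
  start: ¬x1 ∨ (¬¬¬x2 ∧ ¬(x2 ∧ (x1 ∨ x1)))
  →1  ¬x1 ∨ (¬x2 ∧ ¬(x2 ∧ (x1 ∨ x1)))
  →2  ¬x1 ∨ (¬x2 ∧ (¬x2 ∨ ¬(x1 ∨ x1)))
  →3  ¬x1 ∨ (¬x2 ∧ (¬x2 ∨ (¬x1 ∧ ¬x1)))
  →4  ¬x1 ∨ (¬x2 ∧ (¬x2 ∨ ¬x1))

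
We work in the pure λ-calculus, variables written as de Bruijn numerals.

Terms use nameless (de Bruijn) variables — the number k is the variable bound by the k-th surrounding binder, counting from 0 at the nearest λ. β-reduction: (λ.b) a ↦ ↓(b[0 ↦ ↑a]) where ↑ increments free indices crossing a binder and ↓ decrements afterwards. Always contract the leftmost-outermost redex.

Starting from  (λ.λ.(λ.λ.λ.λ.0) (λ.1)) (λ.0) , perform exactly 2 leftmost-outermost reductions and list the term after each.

  start: (λ.λ.(λ.λ.λ.λ.0) (λ.1)) (λ.0)
  →1  λ.(λ.λ.λ.λ.0) (λ.1)
  →2  λ.λ.λ.λ.0

Answer: after 2 steps: λ.λ.λ.λ.0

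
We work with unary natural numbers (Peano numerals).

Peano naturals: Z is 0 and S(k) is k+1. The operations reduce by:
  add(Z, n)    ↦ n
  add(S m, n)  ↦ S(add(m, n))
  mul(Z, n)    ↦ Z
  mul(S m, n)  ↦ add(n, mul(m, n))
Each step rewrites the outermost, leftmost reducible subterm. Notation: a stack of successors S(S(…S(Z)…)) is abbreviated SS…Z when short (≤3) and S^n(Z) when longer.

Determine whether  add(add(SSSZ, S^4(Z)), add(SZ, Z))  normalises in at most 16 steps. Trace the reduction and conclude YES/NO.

  start: add(add(SSSZ, S^4(Z)), add(SZ, Z))
  [1] add(S(add(SSZ, S^4(Z))), add(SZ, Z))
  [2] S(add(add(SSZ, S^4(Z)), add(SZ, Z)))
  [3] S(add(S(add(SZ, S^4(Z))), add(SZ, Z)))
  [4] S(S(add(add(SZ, S^4(Z)), add(SZ, Z))))
  [5] S(S(add(S(add(Z, S^4(Z))), add(SZ, Z))))
  [6] S(S(S(add(add(Z, S^4(Z)), add(SZ, Z)))))
  [7] S(S(S(add(S^4(Z), add(SZ, Z)))))
  [8] S(S(S(S(add(SSSZ, add(SZ, Z))))))
  [9] S(S(S(S(S(add(SSZ, add(SZ, Z)))))))
  [10] S(S(S(S(S(S(add(SZ, add(SZ, Z))))))))
  [11] S(S(S(S(S(S(S(add(Z, add(SZ, Z)))))))))
  [12] S(S(S(S(S(S(S(add(SZ, Z))))))))
  [13] S(S(S(S(S(S(S(S(add(Z, Z)))))))))
  [14] S^8(Z)

Answer: YES — reaches normal form S^8(Z) in 14 ≤ 16 steps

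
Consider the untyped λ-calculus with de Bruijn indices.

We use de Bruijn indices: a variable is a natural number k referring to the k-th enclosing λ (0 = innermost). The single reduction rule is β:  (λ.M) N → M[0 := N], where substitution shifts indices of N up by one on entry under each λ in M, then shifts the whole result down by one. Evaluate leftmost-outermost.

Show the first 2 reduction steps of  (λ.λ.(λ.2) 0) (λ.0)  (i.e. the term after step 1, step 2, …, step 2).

  start: (λ.λ.(λ.2) 0) (λ.0)
  step 1: λ.(λ.λ.0) 0
  step 2: λ.λ.0

Answer: after 2 steps: λ.λ.0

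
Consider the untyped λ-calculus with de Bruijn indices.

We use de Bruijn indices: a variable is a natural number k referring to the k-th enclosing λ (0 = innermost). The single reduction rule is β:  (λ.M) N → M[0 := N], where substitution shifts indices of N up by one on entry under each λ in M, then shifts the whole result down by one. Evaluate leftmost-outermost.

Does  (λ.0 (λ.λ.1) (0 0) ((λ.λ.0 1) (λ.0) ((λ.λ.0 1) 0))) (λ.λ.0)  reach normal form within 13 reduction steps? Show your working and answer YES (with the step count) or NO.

  start: (λ.0 (λ.λ.1) (0 0) ((λ.λ.0 1) (λ.0) ((λ.λ.0 1) 0))) (λ.λ.0)
  →1  (λ.λ.0) (λ.λ.1) ((λ.λ.0) (λ.λ.0)) ((λ.λ.0 1) (λ.0) ((λ.λ.0 1) (λ.λ.0)))
  →2  (λ.0) ((λ.λ.0) (λ.λ.0)) ((λ.λ.0 1) (λ.0) ((λ.λ.0 1) (λ.λ.0)))
  →3  (λ.λ.0) (λ.λ.0) ((λ.λ.0 1) (λ.0) ((λ.λ.0 1) (λ.λ.0)))
  →4  (λ.0) ((λ.λ.0 1) (λ.0) ((λ.λ.0 1) (λ.λ.0)))
  →5  (λ.λ.0 1) (λ.0) ((λ.λ.0 1) (λ.λ.0))
  →6  (λ.0 (λ.0)) ((λ.λ.0 1) (λ.λ.0))
  →7  (λ.λ.0 1) (λ.λ.0) (λ.0)
  →8  (λ.0 (λ.λ.0)) (λ.0)
  →9  (λ.0) (λ.λ.0)
  →10  λ.λ.0

Answer: YES — reaches normal form λ.λ.0 in 10 ≤ 13 steps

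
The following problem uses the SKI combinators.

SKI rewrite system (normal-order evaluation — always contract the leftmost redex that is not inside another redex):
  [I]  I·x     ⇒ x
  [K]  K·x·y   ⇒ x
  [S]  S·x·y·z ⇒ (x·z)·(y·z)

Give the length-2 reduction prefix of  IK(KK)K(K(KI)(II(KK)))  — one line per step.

  start: IK(KK)K(K(KI)(II(KK)))
  →1  K(KK)K(K(KI)(II(KK)))
  →2  KK(K(KI)(II(KK)))

Answer: after 2 steps: KK(K(KI)(II(KK)))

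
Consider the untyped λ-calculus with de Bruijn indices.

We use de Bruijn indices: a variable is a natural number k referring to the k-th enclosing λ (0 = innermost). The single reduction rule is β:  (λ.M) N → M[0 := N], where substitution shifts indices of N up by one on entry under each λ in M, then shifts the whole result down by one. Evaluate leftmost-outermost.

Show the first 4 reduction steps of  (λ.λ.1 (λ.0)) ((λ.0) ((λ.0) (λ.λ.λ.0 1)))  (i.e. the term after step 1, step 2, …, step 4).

Answer: after 4 steps: λ.λ.λ.0 1

Working:
  start: (λ.λ.1 (λ.0)) ((λ.0) ((λ.0) (λ.λ.λ.0 1)))
  →1  λ.(λ.0) ((λ.0) (λ.λ.λ.0 1)) (λ.0)
  →2  λ.(λ.0) (λ.λ.λ.0 1) (λ.0)
  →3  λ.(λ.λ.λ.0 1) (λ.0)
  →4  λ.λ.λ.0 1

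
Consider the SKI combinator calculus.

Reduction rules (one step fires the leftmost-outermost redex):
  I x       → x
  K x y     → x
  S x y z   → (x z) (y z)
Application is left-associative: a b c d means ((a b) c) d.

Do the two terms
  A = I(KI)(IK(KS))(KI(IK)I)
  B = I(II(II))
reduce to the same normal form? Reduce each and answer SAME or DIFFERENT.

Answer: SAME — A ⇓ I, B ⇓ I

Derivation:
Term A:
  start: I(KI)(IK(KS))(KI(IK)I)
  [1] KI(IK(KS))(KI(IK)I)
  [2] I(KI(IK)I)
  [3] KI(IK)I
  [4] II
  [5] I

Term B:
  start: I(II(II))
  [1] II(II)
  [2] I(II)
  [3] II
  [4] I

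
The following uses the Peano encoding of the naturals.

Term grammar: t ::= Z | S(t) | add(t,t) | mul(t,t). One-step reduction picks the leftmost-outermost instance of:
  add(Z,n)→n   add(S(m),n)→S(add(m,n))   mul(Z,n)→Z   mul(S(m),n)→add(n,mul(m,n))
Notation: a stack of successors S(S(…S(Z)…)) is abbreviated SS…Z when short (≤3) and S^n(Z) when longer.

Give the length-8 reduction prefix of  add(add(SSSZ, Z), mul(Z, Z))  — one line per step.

Answer: after 8 steps: S(S(S(mul(Z, Z))))

Derivation:
  start: add(add(SSSZ, Z), mul(Z, Z))
  →1  add(S(add(SSZ, Z)), mul(Z, Z))
  →2  S(add(add(SSZ, Z), mul(Z, Z)))
  →3  S(add(S(add(SZ, Z)), mul(Z, Z)))
  →4  S(S(add(add(SZ, Z), mul(Z, Z))))
  →5  S(S(add(S(add(Z, Z)), mul(Z, Z))))
  →6  S(S(S(add(add(Z, Z), mul(Z, Z)))))
  →7  S(S(S(add(Z, mul(Z, Z)))))
  →8  S(S(S(mul(Z, Z))))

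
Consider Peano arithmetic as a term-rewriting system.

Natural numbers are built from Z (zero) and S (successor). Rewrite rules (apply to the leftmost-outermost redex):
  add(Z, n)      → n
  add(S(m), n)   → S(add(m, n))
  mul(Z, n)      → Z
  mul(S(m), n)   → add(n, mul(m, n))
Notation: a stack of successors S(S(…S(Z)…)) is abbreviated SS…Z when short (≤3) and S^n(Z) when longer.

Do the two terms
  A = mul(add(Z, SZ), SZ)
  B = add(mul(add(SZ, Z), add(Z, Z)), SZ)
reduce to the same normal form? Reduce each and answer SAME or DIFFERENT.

Answer: SAME — A ⇓ SZ, B ⇓ SZ

Derivation:
Term A:
  start: mul(add(Z, SZ), SZ)
  →1  mul(SZ, SZ)
  →2  add(SZ, mul(Z, SZ))
  →3  S(add(Z, mul(Z, SZ)))
  →4  S(mul(Z, SZ))
  →5  SZ

Term B:
  start: add(mul(add(SZ, Z), add(Z, Z)), SZ)
  →1  add(mul(S(add(Z, Z)), add(Z, Z)), SZ)
  →2  add(add(add(Z, Z), mul(add(Z, Z), add(Z, Z))), SZ)
  →3  add(add(Z, mul(add(Z, Z), add(Z, Z))), SZ)
  →4  add(mul(add(Z, Z), add(Z, Z)), SZ)
  →5  add(mul(Z, add(Z, Z)), SZ)
  →6  add(Z, SZ)
  →7  SZ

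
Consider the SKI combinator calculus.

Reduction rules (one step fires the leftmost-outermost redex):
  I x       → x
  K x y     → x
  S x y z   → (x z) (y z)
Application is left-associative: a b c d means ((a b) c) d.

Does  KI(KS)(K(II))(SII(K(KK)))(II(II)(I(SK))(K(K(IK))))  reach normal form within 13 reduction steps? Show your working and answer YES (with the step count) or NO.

Answer: YES — reaches normal form SK(K(KK)) in 11 ≤ 13 steps

Working:
  start: KI(KS)(K(II))(SII(K(KK)))(II(II)(I(SK))(K(K(IK))))
  →1  I(K(II))(SII(K(KK)))(II(II)(I(SK))(K(K(IK))))
  →2  K(II)(SII(K(KK)))(II(II)(I(SK))(K(K(IK))))
  →3  II(II(II)(I(SK))(K(K(IK))))
  →4  I(II(II)(I(SK))(K(K(IK))))
  →5  II(II)(I(SK))(K(K(IK)))
  →6  I(II)(I(SK))(K(K(IK)))
  →7  II(I(SK))(K(K(IK)))
  →8  I(I(SK))(K(K(IK)))
  →9  I(SK)(K(K(IK)))
  →10  SK(K(K(IK)))
  →11  SK(K(KK))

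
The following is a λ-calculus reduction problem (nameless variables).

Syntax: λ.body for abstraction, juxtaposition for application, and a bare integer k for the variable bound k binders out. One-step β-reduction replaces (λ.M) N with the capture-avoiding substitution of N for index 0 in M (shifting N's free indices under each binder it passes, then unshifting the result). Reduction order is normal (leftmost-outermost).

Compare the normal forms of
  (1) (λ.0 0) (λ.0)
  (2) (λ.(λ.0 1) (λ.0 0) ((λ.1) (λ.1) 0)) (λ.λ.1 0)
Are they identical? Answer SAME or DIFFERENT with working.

Answer: DIFFERENT — A ⇓ λ.0, B ⇓ λ.λ.1 0

Derivation:
Term A:
  start: (λ.0 0) (λ.0)
  [1] (λ.0) (λ.0)
  [2] λ.0

Term B:
  start: (λ.(λ.0 1) (λ.0 0) ((λ.1) (λ.1) 0)) (λ.λ.1 0)
  [1] (λ.0 (λ.λ.1 0)) (λ.0 0) ((λ.λ.λ.1 0) (λ.λ.λ.1 0) (λ.λ.1 0))
  [2] (λ.0 0) (λ.λ.1 0) ((λ.λ.λ.1 0) (λ.λ.λ.1 0) (λ.λ.1 0))
  [3] (λ.λ.1 0) (λ.λ.1 0) ((λ.λ.λ.1 0) (λ.λ.λ.1 0) (λ.λ.1 0))
  [4] (λ.(λ.λ.1 0) 0) ((λ.λ.λ.1 0) (λ.λ.λ.1 0) (λ.λ.1 0))
  [5] (λ.λ.1 0) ((λ.λ.λ.1 0) (λ.λ.λ.1 0) (λ.λ.1 0))
  [6] λ.(λ.λ.λ.1 0) (λ.λ.λ.1 0) (λ.λ.1 0) 0
  [7] λ.(λ.λ.1 0) (λ.λ.1 0) 0
  [8] λ.(λ.(λ.λ.1 0) 0) 0
  [9] λ.(λ.λ.1 0) 0
  [10] λ.λ.1 0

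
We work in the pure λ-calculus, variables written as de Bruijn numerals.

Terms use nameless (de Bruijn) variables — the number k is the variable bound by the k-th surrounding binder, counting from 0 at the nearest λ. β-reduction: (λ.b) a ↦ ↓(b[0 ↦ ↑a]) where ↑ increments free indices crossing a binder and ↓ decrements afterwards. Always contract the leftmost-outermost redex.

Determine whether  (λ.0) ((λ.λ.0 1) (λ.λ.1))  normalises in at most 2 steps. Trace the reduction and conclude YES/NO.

Answer: YES — reaches normal form λ.0 (λ.λ.1) in 2 ≤ 2 steps

Reduction:
  start: (λ.0) ((λ.λ.0 1) (λ.λ.1))
  →1  (λ.λ.0 1) (λ.λ.1)
  →2  λ.0 (λ.λ.1)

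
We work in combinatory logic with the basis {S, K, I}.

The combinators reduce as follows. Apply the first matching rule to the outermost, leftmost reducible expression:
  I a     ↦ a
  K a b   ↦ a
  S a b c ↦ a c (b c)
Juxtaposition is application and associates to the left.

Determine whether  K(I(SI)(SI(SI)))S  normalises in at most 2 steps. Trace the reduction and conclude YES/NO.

  start: K(I(SI)(SI(SI)))S
  [1] I(SI)(SI(SI))
  [2] SI(SI(SI))

Answer: YES — reaches normal form SI(SI(SI)) in 2 ≤ 2 steps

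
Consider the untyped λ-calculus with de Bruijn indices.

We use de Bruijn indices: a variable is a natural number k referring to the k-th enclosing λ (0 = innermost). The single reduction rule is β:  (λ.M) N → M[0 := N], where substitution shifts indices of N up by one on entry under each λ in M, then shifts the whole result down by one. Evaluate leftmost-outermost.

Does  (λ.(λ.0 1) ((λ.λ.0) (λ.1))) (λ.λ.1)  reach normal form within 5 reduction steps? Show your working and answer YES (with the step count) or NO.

Answer: YES — reaches normal form λ.λ.1 in 4 ≤ 5 steps

Derivation:
  start: (λ.(λ.0 1) ((λ.λ.0) (λ.1))) (λ.λ.1)
  step 1: (λ.0 (λ.λ.1)) ((λ.λ.0) (λ.λ.λ.1))
  step 2: (λ.λ.0) (λ.λ.λ.1) (λ.λ.1)
  step 3: (λ.0) (λ.λ.1)
  step 4: λ.λ.1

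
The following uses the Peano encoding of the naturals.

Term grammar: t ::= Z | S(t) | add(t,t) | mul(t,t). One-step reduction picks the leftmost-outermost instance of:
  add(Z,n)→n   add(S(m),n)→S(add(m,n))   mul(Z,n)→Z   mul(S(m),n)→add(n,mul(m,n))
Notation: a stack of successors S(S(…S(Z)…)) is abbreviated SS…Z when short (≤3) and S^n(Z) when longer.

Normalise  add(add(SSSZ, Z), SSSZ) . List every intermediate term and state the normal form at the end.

  start: add(add(SSSZ, Z), SSSZ)
  [1] add(S(add(SSZ, Z)), SSSZ)
  [2] S(add(add(SSZ, Z), SSSZ))
  [3] S(add(S(add(SZ, Z)), SSSZ))
  [4] S(S(add(add(SZ, Z), SSSZ)))
  [5] S(S(add(S(add(Z, Z)), SSSZ)))
  [6] S(S(S(add(add(Z, Z), SSSZ))))
  [7] S(S(S(add(Z, SSSZ))))
  [8] S^6(Z)

Answer: normal form = S^6(Z)  (in 8 steps)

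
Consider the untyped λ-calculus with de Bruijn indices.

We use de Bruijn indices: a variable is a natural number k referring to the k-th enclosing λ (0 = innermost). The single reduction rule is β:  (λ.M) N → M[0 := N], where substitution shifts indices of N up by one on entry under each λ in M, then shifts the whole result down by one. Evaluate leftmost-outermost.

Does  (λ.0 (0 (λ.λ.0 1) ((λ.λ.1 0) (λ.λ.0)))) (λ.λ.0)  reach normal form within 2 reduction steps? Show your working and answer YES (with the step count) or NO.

  start: (λ.0 (0 (λ.λ.0 1) ((λ.λ.1 0) (λ.λ.0)))) (λ.λ.0)
  [1] (λ.λ.0) ((λ.λ.0) (λ.λ.0 1) ((λ.λ.1 0) (λ.λ.0)))
  [2] λ.0

Answer: YES — reaches normal form λ.0 in 2 ≤ 2 steps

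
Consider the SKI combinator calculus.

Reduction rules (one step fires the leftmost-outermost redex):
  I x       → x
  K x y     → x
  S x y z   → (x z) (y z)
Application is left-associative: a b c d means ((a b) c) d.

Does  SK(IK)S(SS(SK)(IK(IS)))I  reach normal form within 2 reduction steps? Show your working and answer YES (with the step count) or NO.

  start: SK(IK)S(SS(SK)(IK(IS)))I
  →1  KS(IKS)(SS(SK)(IK(IS)))I
  →2  S(SS(SK)(IK(IS)))I

Answer: NO — after 2 steps the term is S(SS(SK)(IK(IS)))I, not yet normal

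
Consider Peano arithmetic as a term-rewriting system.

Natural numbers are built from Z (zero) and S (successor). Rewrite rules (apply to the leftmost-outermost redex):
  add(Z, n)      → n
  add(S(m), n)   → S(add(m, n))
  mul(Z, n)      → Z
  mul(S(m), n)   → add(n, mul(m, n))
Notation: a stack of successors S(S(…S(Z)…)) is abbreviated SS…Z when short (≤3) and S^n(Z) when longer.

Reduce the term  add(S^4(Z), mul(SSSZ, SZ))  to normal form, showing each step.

Answer: normal form = S^7(Z)  (in 15 steps)

Working:
  start: add(S^4(Z), mul(SSSZ, SZ))
  →1  S(add(SSSZ, mul(SSSZ, SZ)))
  →2  S(S(add(SSZ, mul(SSSZ, SZ))))
  →3  S(S(S(add(SZ, mul(SSSZ, SZ)))))
  →4  S(S(S(S(add(Z, mul(SSSZ, SZ))))))
  →5  S(S(S(S(mul(SSSZ, SZ)))))
  →6  S(S(S(S(add(SZ, mul(SSZ, SZ))))))
  →7  S(S(S(S(S(add(Z, mul(SSZ, SZ)))))))
  →8  S(S(S(S(S(mul(SSZ, SZ))))))
  →9  S(S(S(S(S(add(SZ, mul(SZ, SZ)))))))
  →10  S(S(S(S(S(S(add(Z, mul(SZ, SZ))))))))
  →11  S(S(S(S(S(S(mul(SZ, SZ)))))))
  →12  S(S(S(S(S(S(add(SZ, mul(Z, SZ))))))))
  →13  S(S(S(S(S(S(S(add(Z, mul(Z, SZ)))))))))
  →14  S(S(S(S(S(S(S(mul(Z, SZ))))))))
  →15  S^7(Z)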